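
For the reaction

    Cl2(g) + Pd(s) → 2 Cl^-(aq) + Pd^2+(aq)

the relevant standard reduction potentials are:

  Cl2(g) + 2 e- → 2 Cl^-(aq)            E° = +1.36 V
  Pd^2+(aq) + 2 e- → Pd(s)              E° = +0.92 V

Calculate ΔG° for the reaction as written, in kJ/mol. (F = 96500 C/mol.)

−84.9 kJ/mol

In the reaction as written Cl2(g) is reduced, so the Cl₂/Cl⁻ couple is the cathode and Pd²⁺/Pd is the anode.
E°cell = +1.36 − (+0.92) = +0.44 V; balancing electrons gives n = 2.
ΔG° = −nFE°cell = −(2)(96500)(+0.44) J/mol = −84.9 kJ/mol.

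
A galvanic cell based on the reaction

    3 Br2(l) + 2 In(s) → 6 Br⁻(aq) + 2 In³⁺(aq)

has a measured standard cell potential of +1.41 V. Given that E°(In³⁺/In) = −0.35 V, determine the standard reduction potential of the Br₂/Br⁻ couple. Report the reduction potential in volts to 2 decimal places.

In the reaction as written the Br₂/Br⁻ couple is reduced (cathode) and In³⁺/In is oxidized (anode), so E°cell = E°(Br₂/Br⁻) − E°(In³⁺/In).
E°(Br₂/Br⁻) = E°cell + E°(anode) = +1.41 + (−0.35) = +1.06 V.

+1.06 V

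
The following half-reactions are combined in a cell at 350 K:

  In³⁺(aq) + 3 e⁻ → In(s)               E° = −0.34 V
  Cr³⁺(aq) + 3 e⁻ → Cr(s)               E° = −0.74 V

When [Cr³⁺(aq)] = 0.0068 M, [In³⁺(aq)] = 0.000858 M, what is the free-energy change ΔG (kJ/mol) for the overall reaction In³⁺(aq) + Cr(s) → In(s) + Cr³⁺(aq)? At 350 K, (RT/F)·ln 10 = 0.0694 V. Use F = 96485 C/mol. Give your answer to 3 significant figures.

With In³⁺/In reduced at the cathode, E°cell = −0.34 − (−0.74) = +0.40 V and n = 3.
Here Q = [Cr³⁺(aq)] / [In³⁺(aq)] = 7.93 (log Q = 0.899), giving E = +0.40 − (0.0694/3)·(0.899) = +0.3792 V.
Then ΔG = −nFE = −3 × 96485 × +0.3792 J/mol = −110 kJ/mol.

−110 kJ/mol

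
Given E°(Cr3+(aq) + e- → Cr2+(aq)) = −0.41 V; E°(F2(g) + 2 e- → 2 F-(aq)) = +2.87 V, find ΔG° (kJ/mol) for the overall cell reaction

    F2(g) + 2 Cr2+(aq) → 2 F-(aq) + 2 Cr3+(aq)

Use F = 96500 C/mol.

In the reaction as written F2(g) is reduced, so the F₂/F⁻ couple is the cathode and Cr³⁺/Cr²⁺ is the anode.
E°cell = +2.87 − (−0.41) = +3.28 V; balancing electrons gives n = 2.
ΔG° = −nFE°cell = −(2)(96500)(+3.28) J/mol = −633 kJ/mol.

−633 kJ/mol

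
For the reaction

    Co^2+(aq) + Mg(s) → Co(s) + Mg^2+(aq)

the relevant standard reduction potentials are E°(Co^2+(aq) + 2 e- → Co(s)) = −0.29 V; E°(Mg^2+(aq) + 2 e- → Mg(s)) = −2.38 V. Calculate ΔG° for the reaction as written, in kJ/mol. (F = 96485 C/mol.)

−403 kJ/mol

In the reaction as written Co^2+(aq) is reduced, so the Co²⁺/Co couple is the cathode and Mg²⁺/Mg is the anode.
E°cell = −0.29 − (−2.38) = +2.09 V; balancing electrons gives n = 2.
ΔG° = −nFE°cell = −(2)(96485)(+2.09) J/mol = −403 kJ/mol.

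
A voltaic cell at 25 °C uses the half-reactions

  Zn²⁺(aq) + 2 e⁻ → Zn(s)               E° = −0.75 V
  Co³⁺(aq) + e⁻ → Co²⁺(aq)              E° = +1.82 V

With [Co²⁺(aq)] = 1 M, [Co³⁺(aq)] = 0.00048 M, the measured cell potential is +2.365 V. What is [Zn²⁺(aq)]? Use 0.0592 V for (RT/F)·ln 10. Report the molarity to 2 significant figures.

1.9 M

Co³⁺/Co²⁺ is the cathode (higher E°); E°cell = +1.82 − (−0.75) = +2.57 V with n = 2.
Rearranging E = E° − (0.0592/n)·log Q gives log Q = 2(+2.57 − (+2.365))/0.0592 = 6.926.
Balancing electrons gives 2 Co³⁺(aq) + Zn(s) → 2 Co²⁺(aq) + Zn²⁺(aq); thus Q = ([Co²⁺(aq)]^2·[Zn²⁺(aq)]) / [Co³⁺(aq)]^2.
Solving for the unknown gives log [Zn²⁺(aq)] = 0.288, so [Zn²⁺(aq)] ≈ 1.9 M.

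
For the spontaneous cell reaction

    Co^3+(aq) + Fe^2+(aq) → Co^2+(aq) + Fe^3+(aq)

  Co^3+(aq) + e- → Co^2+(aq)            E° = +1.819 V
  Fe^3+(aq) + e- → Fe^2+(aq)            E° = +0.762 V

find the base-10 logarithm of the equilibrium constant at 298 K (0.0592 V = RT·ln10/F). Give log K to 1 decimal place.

The Co³⁺/Co²⁺ couple is reduced (cathode); E°cell = +1.819 − (+0.762) = +1.057 V with n = 1.
At equilibrium E = 0, so log K = nE°cell / 0.0592 = (1)(+1.057) / 0.0592 = 17.9.

log K = 17.9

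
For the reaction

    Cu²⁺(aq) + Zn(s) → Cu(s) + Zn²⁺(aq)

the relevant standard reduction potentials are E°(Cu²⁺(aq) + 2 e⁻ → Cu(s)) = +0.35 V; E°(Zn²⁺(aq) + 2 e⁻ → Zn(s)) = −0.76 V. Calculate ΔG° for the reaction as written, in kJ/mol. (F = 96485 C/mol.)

In the reaction as written Cu²⁺(aq) is reduced, so the Cu²⁺/Cu couple is the cathode and Zn²⁺/Zn is the anode.
E°cell = +0.35 − (−0.76) = +1.11 V; balancing electrons gives n = 2.
ΔG° = −nFE°cell = −(2)(96485)(+1.11) J/mol = −214 kJ/mol.

−214 kJ/mol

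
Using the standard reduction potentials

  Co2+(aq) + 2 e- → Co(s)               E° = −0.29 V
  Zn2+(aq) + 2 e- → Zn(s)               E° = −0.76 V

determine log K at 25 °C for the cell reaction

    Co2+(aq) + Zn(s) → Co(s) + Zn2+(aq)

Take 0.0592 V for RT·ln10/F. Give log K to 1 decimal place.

The Co²⁺/Co couple is reduced (cathode); E°cell = −0.29 − (−0.76) = +0.47 V with n = 2.
At equilibrium E = 0, so log K = nE°cell / 0.0592 = (2)(+0.47) / 0.0592 = 15.9.

log K = 15.9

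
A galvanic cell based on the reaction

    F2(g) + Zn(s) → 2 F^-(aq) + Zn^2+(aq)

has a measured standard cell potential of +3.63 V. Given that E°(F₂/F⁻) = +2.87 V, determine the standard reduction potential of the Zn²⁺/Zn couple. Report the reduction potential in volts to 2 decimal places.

−0.76 V

In the reaction as written the F₂/F⁻ couple is reduced (cathode) and Zn²⁺/Zn is oxidized (anode), so E°cell = E°(F₂/F⁻) − E°(Zn²⁺/Zn).
E°(Zn²⁺/Zn) = E°(cathode) − E°cell = +2.87 − (+3.63) = −0.76 V.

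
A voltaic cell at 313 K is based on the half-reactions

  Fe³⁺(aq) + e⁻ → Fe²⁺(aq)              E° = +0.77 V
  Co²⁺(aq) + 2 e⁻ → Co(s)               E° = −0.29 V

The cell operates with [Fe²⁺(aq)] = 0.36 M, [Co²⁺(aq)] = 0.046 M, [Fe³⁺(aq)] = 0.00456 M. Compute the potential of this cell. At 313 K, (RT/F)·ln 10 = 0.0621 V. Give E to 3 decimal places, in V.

+0.984 V

Fe³⁺/Fe²⁺ is reduced (cathode, E° = +0.77 V) and Co²⁺/Co is oxidized (anode).
E°cell = E°cat − E°an = +0.77 − (−0.29) = +1.06 V; n = 2.
The balanced reaction is 2 Fe³⁺(aq) + Co(s) → 2 Fe²⁺(aq) + Co²⁺(aq), so Q = ([Fe²⁺(aq)]^2·[Co²⁺(aq)]) / [Fe³⁺(aq)]^2 = 287 and log Q = 2.457.
Applying E = E° − (RT ln10/nF)·log Q gives +1.06 − (0.0621/2)(2.457) = +0.984 V.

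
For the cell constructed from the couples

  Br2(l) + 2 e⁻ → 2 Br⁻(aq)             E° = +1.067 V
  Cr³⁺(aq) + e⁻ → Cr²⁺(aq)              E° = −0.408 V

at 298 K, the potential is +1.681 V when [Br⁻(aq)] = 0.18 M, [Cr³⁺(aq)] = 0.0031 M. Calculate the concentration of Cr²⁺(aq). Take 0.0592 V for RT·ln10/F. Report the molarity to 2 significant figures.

1.7 M

The Br₂/Br⁻ couple has the larger reduction potential, so it is the cathode: E°cell = +1.067 − (−0.408) = +1.475 V and n = 2.
Rearranging E = E° − (0.0592/n)·log Q gives log Q = 2(+1.475 − (+1.681))/0.0592 = −6.959.
For Br2(l) + 2 Cr²⁺(aq) → 2 Br⁻(aq) + 2 Cr³⁺(aq), the reaction quotient is Q = ([Br⁻(aq)]^2·[Cr³⁺(aq)]^2) / [Cr²⁺(aq)]^2.
Solving for the unknown gives log [Cr²⁺(aq)] = 0.226, so [Cr²⁺(aq)] ≈ 1.7 M.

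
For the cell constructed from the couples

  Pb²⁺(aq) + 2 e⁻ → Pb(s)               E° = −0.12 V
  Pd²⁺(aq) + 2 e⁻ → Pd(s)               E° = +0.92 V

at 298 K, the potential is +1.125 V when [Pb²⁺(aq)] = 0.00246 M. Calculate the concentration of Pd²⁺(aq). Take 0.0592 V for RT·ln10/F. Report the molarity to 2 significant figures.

1.8 M

Pd²⁺/Pd is the cathode (higher E°); E°cell = +0.92 − (−0.12) = +1.04 V with n = 2.
Rearranging E = E° − (0.0592/n)·log Q gives log Q = 2(+1.04 − (+1.125))/0.0592 = −2.872.
The balanced reaction is Pd²⁺(aq) + Pb(s) → Pd(s) + Pb²⁺(aq), so Q = [Pb²⁺(aq)] / [Pd²⁺(aq)].
Solving for the unknown gives log [Pd²⁺(aq)] = 0.263, so [Pd²⁺(aq)] ≈ 1.8 M.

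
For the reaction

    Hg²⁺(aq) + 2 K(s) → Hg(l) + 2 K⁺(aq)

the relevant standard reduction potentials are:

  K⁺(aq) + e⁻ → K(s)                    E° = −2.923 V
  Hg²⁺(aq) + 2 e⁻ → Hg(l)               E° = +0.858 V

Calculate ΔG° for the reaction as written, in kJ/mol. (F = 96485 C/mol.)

In the reaction as written Hg²⁺(aq) is reduced, so the Hg²⁺/Hg couple is the cathode and K⁺/K is the anode.
E°cell = +0.858 − (−2.923) = +3.781 V; balancing electrons gives n = 2.
ΔG° = −nFE°cell = −(2)(96485)(+3.781) J/mol = −730 kJ/mol.

−730 kJ/mol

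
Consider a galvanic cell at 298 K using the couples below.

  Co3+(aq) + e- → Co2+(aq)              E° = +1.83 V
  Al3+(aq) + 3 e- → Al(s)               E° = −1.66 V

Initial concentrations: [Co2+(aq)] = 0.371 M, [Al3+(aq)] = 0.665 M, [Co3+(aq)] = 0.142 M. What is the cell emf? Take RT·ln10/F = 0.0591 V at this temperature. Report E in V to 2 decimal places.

Co³⁺/Co²⁺ is reduced (cathode, E° = +1.83 V) and Al³⁺/Al is oxidized (anode).
E°cell = E°cat − E°an = +1.83 − (−1.66) = +3.49 V; n = 3.
Balancing gives 3 Co3+(aq) + Al(s) → 3 Co2+(aq) + Al3+(aq); hence Q = ([Co2+(aq)]^3·[Al3+(aq)]) / [Co3+(aq)]^3 = 11.9 (log Q = 1.074).
By the Nernst equation, E = +3.49 − (0.0591/3)·(1.074) = +3.47 V.

+3.47 V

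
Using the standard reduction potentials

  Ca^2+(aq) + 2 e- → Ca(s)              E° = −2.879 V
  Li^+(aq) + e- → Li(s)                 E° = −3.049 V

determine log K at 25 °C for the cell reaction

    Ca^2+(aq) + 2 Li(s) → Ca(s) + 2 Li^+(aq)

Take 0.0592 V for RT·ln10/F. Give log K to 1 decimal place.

log K = 5.7

The Ca²⁺/Ca couple is reduced (cathode); E°cell = −2.879 − (−3.049) = +0.170 V with n = 2.
At equilibrium E = 0, so log K = nE°cell / 0.0592 = (2)(+0.170) / 0.0592 = 5.7.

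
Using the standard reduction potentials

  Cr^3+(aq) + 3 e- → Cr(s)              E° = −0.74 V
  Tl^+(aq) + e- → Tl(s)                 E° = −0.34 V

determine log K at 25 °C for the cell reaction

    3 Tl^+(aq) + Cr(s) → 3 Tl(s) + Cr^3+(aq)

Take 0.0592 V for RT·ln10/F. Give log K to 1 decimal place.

The Tl⁺/Tl couple is reduced (cathode); E°cell = −0.34 − (−0.74) = +0.40 V with n = 3.
At equilibrium E = 0, so log K = nE°cell / 0.0592 = (3)(+0.40) / 0.0592 = 20.3.

log K = 20.3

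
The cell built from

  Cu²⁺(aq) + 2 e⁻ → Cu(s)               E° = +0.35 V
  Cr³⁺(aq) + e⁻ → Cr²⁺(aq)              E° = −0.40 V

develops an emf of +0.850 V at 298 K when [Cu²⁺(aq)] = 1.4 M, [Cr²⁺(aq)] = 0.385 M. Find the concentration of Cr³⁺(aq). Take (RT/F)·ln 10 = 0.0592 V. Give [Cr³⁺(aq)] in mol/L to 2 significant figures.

0.0093 M

Cu²⁺/Cu is the cathode (higher E°); E°cell = +0.35 − (−0.40) = +0.75 V with n = 2.
Rearranging E = E° − (0.0592/n)·log Q gives log Q = 2(+0.75 − (+0.850))/0.0592 = −3.378.
Balancing electrons gives Cu²⁺(aq) + 2 Cr²⁺(aq) → Cu(s) + 2 Cr³⁺(aq); thus Q = [Cr³⁺(aq)]^2 / ([Cu²⁺(aq)]·[Cr²⁺(aq)]^2).
Isolating [Cr³⁺(aq)] in Q = 10^{−3.378} yields log [Cr³⁺(aq)] = −2.030, i.e. 0.0093 M.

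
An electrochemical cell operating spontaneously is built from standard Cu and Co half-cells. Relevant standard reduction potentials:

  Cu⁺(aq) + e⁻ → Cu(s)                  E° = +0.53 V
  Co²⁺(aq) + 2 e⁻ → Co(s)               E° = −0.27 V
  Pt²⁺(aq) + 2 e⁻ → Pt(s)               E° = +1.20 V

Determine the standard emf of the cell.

Of the two couples in this cell, the one with the more positive reduction potential is reduced at the cathode: here that is Cu⁺/Cu (+0.53 V); Co²⁺/Co (−0.27 V) is the anode.
E°cell = E°(cathode) − E°(anode) = +0.53 − (−0.27) = +0.80 V.

+0.80 V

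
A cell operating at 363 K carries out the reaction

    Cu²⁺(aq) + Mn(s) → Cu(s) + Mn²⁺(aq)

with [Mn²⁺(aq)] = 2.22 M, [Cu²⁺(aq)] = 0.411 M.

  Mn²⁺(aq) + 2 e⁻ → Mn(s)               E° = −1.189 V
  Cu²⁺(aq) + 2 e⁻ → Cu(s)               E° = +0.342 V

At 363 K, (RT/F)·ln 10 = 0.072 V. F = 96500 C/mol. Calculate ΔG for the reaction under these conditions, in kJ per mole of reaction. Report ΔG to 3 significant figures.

The standard cell potential is +0.342 − (−1.189) = +1.531 V, with n = 2 electrons in the balanced equation.
Q = [Mn²⁺(aq)] / [Cu²⁺(aq)] = 5.4, so log Q = 0.733 and E = +1.531 − (0.072/2)(0.733) = +1.5046 V.
Then ΔG = −nFE = −2 × 96500 × +1.5046 J/mol = −290 kJ/mol.

−290 kJ/mol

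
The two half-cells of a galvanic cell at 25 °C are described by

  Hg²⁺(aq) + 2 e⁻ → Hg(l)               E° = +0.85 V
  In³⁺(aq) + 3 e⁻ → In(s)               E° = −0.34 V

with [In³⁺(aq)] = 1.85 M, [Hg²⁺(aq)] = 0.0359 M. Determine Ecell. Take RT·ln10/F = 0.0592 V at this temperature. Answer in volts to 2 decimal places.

+1.14 V

Hg²⁺/Hg is reduced (cathode, E° = +0.85 V) and In³⁺/In is oxidized (anode).
E°cell = E°cat − E°an = +0.85 − (−0.34) = +1.19 V; n = 6.
For the overall reaction 3 Hg²⁺(aq) + 2 In(s) → 3 Hg(l) + 2 In³⁺(aq), Q = [In³⁺(aq)]^2 / [Hg²⁺(aq)]^3 = 7.4×10^4, giving log Q = 4.869.
By the Nernst equation, E = +1.19 − (0.0592/6)·(4.869) = +1.14 V.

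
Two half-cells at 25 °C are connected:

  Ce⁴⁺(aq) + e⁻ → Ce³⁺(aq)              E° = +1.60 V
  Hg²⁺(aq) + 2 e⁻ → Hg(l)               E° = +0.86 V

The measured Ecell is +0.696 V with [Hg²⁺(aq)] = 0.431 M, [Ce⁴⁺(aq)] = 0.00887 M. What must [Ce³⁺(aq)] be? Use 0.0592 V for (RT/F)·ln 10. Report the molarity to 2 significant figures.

0.075 M

The Ce⁴⁺/Ce³⁺ couple has the larger reduction potential, so it is the cathode: E°cell = +1.60 − (+0.86) = +0.74 V and n = 2.
Since E = E° − (0.0592/n)·log Q, log Q = n(E° − E)/0.0592 = 1.486.
The balanced reaction is 2 Ce⁴⁺(aq) + Hg(l) → 2 Ce³⁺(aq) + Hg²⁺(aq), so Q = ([Ce³⁺(aq)]^2·[Hg²⁺(aq)]) / [Ce⁴⁺(aq)]^2.
Solving for the unknown gives log [Ce³⁺(aq)] = −1.126, so [Ce³⁺(aq)] ≈ 0.075 M.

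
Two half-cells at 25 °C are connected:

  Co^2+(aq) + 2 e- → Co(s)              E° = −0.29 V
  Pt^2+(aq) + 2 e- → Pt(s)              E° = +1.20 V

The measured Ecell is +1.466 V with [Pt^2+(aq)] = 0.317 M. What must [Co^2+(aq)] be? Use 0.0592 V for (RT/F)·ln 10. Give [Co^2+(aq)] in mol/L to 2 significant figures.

2.1 M

Pt²⁺/Pt is the cathode (higher E°); E°cell = +1.20 − (−0.29) = +1.49 V with n = 2.
Rearranging E = E° − (0.0592/n)·log Q gives log Q = 2(+1.49 − (+1.466))/0.0592 = 0.811.
The balanced reaction is Pt^2+(aq) + Co(s) → Pt(s) + Co^2+(aq), so Q = [Co^2+(aq)] / [Pt^2+(aq)].
Solving for the unknown gives log [Co^2+(aq)] = 0.312, so [Co^2+(aq)] ≈ 2.1 M.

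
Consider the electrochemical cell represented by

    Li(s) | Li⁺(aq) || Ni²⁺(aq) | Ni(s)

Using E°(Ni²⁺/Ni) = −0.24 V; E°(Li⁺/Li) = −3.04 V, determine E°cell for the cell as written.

By convention the left-hand electrode in cell notation is the anode (oxidation) and the right-hand electrode is the cathode (reduction).
E°cell = E°(right) − E°(left) = −0.24 − (−3.04) = +2.80 V.

+2.80 V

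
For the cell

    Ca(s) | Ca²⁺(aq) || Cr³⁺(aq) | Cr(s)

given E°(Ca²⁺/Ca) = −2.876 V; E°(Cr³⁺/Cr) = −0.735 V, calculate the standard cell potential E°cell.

By convention the left-hand electrode in cell notation is the anode (oxidation) and the right-hand electrode is the cathode (reduction).
E°cell = E°(right) − E°(left) = −0.735 − (−2.876) = +2.141 V.

+2.141 V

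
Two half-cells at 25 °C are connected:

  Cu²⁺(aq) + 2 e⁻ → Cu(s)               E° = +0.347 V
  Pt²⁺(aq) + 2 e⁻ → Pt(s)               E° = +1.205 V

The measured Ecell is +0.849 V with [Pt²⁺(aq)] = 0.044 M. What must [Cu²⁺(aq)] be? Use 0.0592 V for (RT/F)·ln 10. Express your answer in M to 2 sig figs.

Pt²⁺/Pt is the cathode (higher E°); E°cell = +1.205 − (+0.347) = +0.858 V with n = 2.
Since E = E° − (0.0592/n)·log Q, log Q = n(E° − E)/0.0592 = 0.304.
The balanced reaction is Pt²⁺(aq) + Cu(s) → Pt(s) + Cu²⁺(aq), so Q = [Cu²⁺(aq)] / [Pt²⁺(aq)].
Solving for the unknown gives log [Cu²⁺(aq)] = −1.053, so [Cu²⁺(aq)] ≈ 0.089 M.

0.089 M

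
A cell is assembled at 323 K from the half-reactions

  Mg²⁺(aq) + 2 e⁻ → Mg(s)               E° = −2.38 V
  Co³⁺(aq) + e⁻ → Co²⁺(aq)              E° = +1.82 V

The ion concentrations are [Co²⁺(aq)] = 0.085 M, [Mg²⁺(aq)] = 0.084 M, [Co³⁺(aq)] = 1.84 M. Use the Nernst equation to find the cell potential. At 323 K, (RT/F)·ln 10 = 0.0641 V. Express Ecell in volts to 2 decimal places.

Since E°(Co³⁺/Co²⁺) > E°(Mg²⁺/Mg), Co³⁺/Co²⁺ serves as the cathode.
E°cell = +1.82 − (−2.38) = +4.20 V, with n = 2 electrons transferred.
For the overall reaction 2 Co³⁺(aq) + Mg(s) → 2 Co²⁺(aq) + Mg²⁺(aq), Q = ([Co²⁺(aq)]^2·[Mg²⁺(aq)]) / [Co³⁺(aq)]^2 = 0.000179, giving log Q = −3.747.
By the Nernst equation, E = +4.20 − (0.0641/2)·(−3.747) = +4.32 V.

+4.32 V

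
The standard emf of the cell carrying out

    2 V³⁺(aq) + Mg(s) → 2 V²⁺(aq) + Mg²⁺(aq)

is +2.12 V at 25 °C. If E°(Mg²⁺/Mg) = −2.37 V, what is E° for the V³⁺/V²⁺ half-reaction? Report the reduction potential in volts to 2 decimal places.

−0.25 V

In the reaction as written the V³⁺/V²⁺ couple is reduced (cathode) and Mg²⁺/Mg is oxidized (anode), so E°cell = E°(V³⁺/V²⁺) − E°(Mg²⁺/Mg).
E°(V³⁺/V²⁺) = E°cell + E°(anode) = +2.12 + (−2.37) = −0.25 V.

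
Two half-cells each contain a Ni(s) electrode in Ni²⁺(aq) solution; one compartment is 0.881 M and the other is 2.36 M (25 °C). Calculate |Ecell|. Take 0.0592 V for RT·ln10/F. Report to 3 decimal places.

0.013 V

For a concentration cell E°cell = 0, since both electrodes use the same couple.
The compartment with the higher Ni²⁺(aq) concentration (2.36 M) acts as the cathode; ions are reduced there and produced at the dilute (0.881 M) anode.
With n = 2, Ecell = −(0.0592/2)·log([dilute]/[conc]) = −(0.0592/2)·log(0.881/2.36) = +0.013 V.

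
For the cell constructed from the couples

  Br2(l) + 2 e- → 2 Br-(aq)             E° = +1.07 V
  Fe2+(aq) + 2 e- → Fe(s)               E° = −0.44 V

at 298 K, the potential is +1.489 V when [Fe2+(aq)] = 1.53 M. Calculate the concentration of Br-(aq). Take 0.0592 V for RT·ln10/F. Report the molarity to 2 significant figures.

1.8 M

The Br₂/Br⁻ couple has the larger reduction potential, so it is the cathode: E°cell = +1.07 − (−0.44) = +1.51 V and n = 2.
Rearranging E = E° − (0.0592/n)·log Q gives log Q = 2(+1.51 − (+1.489))/0.0592 = 0.709.
Balancing electrons gives Br2(l) + Fe(s) → 2 Br-(aq) + Fe2+(aq); thus Q = [Br-(aq)]^2·[Fe2+(aq)].
Substituting the known concentrations and solving, log [Br-(aq)] = 0.262 and [Br-(aq)] = 1.8 M.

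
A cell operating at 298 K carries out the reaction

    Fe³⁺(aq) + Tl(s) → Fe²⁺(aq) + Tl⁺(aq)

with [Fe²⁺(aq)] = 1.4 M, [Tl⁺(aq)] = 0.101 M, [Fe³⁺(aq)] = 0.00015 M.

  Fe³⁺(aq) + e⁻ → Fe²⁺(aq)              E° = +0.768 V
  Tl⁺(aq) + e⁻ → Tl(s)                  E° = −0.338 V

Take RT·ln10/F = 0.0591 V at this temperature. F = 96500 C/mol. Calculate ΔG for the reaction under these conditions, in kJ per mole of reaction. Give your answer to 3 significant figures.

−89.8 kJ/mol

The standard cell potential is +0.768 − (−0.338) = +1.106 V, with n = 1 electron in the balanced equation.
Q = ([Fe²⁺(aq)]·[Tl⁺(aq)]) / [Fe³⁺(aq)] = 943, so log Q = 2.974 and E = +1.106 − (0.0591/1)(2.974) = +0.9302 V.
ΔG = −nFE = −(1)(96500)(+0.9302) J/mol = −89.8 kJ/mol.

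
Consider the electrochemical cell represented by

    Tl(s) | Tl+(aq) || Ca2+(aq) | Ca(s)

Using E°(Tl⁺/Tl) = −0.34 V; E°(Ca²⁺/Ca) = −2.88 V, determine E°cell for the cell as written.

By convention the left-hand electrode in cell notation is the anode (oxidation) and the right-hand electrode is the cathode (reduction).
E°cell = E°(right) − E°(left) = −2.88 − (−0.34) = −2.54 V.
The negative sign shows that, as written, the cell would require an external voltage to drive the reaction.

−2.54 V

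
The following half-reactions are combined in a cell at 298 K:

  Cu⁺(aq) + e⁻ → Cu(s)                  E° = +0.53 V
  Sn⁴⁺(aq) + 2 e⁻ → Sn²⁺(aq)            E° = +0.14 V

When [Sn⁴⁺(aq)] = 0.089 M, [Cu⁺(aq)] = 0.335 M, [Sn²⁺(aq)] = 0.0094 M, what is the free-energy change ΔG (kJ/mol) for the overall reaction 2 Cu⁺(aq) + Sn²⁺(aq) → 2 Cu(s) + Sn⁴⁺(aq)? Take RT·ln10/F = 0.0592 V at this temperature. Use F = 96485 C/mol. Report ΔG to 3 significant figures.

−64.3 kJ/mol

The standard cell potential is +0.53 − (+0.14) = +0.39 V, with n = 2 electrons in the balanced equation.
Here Q = [Sn⁴⁺(aq)] / ([Cu⁺(aq)]^2·[Sn²⁺(aq)]) = 84.4 (log Q = 1.926), giving E = +0.39 − (0.0592/2)·(1.926) = +0.3330 V.
Then ΔG = −nFE = −2 × 96485 × +0.3330 J/mol = −64.3 kJ/mol.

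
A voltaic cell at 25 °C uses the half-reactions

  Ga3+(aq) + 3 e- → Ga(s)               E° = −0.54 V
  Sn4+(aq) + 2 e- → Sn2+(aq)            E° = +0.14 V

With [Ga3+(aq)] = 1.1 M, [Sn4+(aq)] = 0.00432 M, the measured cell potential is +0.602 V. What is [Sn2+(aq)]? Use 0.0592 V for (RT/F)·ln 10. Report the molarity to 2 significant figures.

With Sn⁴⁺/Sn²⁺ at the cathode and Ga³⁺/Ga at the anode, E°cell = +0.14 − (−0.54) = +0.68 V (n = 6).
From the Nernst equation, log Q = n(E° − E)/0.0592 = 6·(+0.68 − (+0.602))/0.0592 = 7.905.
The balanced reaction is 3 Sn4+(aq) + 2 Ga(s) → 3 Sn2+(aq) + 2 Ga3+(aq), so Q = ([Sn2+(aq)]^3·[Ga3+(aq)]^2) / [Sn4+(aq)]^3.
Isolating [Sn2+(aq)] in Q = 10^{7.905} yields log [Sn2+(aq)] = 0.243, i.e. 1.7 M.

1.7 M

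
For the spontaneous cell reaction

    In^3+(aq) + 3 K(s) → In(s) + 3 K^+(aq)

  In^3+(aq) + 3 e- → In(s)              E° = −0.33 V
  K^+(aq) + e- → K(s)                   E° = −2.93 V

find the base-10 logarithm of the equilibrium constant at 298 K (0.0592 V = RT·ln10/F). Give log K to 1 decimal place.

log K = 131.8

The In³⁺/In couple is reduced (cathode); E°cell = −0.33 − (−2.93) = +2.60 V with n = 3.
At equilibrium E = 0, so log K = nE°cell / 0.0592 = (3)(+2.60) / 0.0592 = 131.8.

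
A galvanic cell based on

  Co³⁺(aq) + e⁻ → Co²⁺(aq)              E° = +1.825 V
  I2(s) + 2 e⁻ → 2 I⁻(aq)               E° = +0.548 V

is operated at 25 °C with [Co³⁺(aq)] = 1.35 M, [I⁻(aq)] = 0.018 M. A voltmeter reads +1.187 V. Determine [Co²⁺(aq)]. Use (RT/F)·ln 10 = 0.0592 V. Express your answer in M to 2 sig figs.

Co³⁺/Co²⁺ is the cathode (higher E°); E°cell = +1.825 − (+0.548) = +1.277 V with n = 2.
Since E = E° − (0.0592/n)·log Q, log Q = n(E° − E)/0.0592 = 3.041.
For 2 Co³⁺(aq) + 2 I⁻(aq) → 2 Co²⁺(aq) + I2(s), the reaction quotient is Q = [Co²⁺(aq)]^2 / ([Co³⁺(aq)]^2·[I⁻(aq)]^2).
Isolating [Co²⁺(aq)] in Q = 10^{3.041} yields log [Co²⁺(aq)] = −0.094, i.e. 0.81 M.

0.81 M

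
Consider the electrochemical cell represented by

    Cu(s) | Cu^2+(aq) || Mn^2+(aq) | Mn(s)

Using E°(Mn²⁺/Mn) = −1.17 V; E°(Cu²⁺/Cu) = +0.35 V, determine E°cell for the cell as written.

−1.52 V

By convention the left-hand electrode in cell notation is the anode (oxidation) and the right-hand electrode is the cathode (reduction).
E°cell = E°(right) − E°(left) = −1.17 − (+0.35) = −1.52 V.
The negative sign shows that, as written, the cell would require an external voltage to drive the reaction.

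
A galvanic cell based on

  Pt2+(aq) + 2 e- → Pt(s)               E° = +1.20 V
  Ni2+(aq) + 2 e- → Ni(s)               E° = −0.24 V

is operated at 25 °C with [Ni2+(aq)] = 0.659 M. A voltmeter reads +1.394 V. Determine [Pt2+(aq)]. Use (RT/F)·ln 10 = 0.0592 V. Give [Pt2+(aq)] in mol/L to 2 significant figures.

With Pt²⁺/Pt at the cathode and Ni²⁺/Ni at the anode, E°cell = +1.20 − (−0.24) = +1.44 V (n = 2).
From the Nernst equation, log Q = n(E° − E)/0.0592 = 2·(+1.44 − (+1.394))/0.0592 = 1.554.
Balancing electrons gives Pt2+(aq) + Ni(s) → Pt(s) + Ni2+(aq); thus Q = [Ni2+(aq)] / [Pt2+(aq)].
Substituting the known concentrations and solving, log [Pt2+(aq)] = −1.735 and [Pt2+(aq)] = 0.018 M.

0.018 M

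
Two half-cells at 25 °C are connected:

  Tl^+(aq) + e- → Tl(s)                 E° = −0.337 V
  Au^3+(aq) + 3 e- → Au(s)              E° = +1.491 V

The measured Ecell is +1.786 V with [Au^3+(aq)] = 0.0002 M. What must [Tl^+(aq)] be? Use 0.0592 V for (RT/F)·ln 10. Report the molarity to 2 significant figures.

0.30 M

The Au³⁺/Au couple has the larger reduction potential, so it is the cathode: E°cell = +1.491 − (−0.337) = +1.828 V and n = 3.
From the Nernst equation, log Q = n(E° − E)/0.0592 = 3·(+1.828 − (+1.786))/0.0592 = 2.128.
Balancing electrons gives Au^3+(aq) + 3 Tl(s) → Au(s) + 3 Tl^+(aq); thus Q = [Tl^+(aq)]^3 / [Au^3+(aq)].
Isolating [Tl^+(aq)] in Q = 10^{2.128} yields log [Tl^+(aq)] = −0.524, i.e. 0.30 M.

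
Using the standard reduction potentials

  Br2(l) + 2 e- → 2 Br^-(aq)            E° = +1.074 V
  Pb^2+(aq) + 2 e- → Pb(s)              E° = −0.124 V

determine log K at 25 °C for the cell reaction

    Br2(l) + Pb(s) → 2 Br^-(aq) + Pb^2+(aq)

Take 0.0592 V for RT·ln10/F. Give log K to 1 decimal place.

log K = 40.5

The Br₂/Br⁻ couple is reduced (cathode); E°cell = +1.074 − (−0.124) = +1.198 V with n = 2.
At equilibrium E = 0, so log K = nE°cell / 0.0592 = (2)(+1.198) / 0.0592 = 40.5.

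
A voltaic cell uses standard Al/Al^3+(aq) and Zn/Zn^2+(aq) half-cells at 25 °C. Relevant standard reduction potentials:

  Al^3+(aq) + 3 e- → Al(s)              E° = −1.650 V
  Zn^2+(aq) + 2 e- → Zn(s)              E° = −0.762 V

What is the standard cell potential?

+0.888 V

Of the two couples in this cell, the one with the more positive reduction potential is reduced at the cathode: here that is Zn²⁺/Zn (−0.762 V); Al³⁺/Al (−1.650 V) is the anode.
E°cell = E°(cathode) − E°(anode) = −0.762 − (−1.650) = +0.888 V.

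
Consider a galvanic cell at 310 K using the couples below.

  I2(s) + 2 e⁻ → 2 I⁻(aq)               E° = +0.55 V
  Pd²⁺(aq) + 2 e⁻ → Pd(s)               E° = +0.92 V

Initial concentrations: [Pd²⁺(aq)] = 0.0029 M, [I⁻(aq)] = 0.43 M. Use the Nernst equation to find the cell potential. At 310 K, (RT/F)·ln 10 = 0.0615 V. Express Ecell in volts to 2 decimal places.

+0.27 V

Since E°(Pd²⁺/Pd) > E°(I₂/I⁻), Pd²⁺/Pd serves as the cathode.
The standard potential is +0.92 − (+0.55) = +0.37 V and the balanced reaction transfers n = 2 electrons.
Balancing gives Pd²⁺(aq) + 2 I⁻(aq) → Pd(s) + I2(s); hence Q = 1 / ([Pd²⁺(aq)]·[I⁻(aq)]^2) = 1.86×10^3 (log Q = 3.271).
By the Nernst equation, E = +0.37 − (0.0615/2)·(3.271) = +0.27 V.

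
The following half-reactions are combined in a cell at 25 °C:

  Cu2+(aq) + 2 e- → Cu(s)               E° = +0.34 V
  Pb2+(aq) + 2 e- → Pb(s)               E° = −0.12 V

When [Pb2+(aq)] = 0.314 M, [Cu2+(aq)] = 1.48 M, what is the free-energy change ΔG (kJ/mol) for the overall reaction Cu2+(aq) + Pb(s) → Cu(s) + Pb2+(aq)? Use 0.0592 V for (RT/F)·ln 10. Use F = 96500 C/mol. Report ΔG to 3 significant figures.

The standard cell potential is +0.34 − (−0.12) = +0.46 V, with n = 2 electrons in the balanced equation.
The reaction quotient is [Pb2+(aq)] / [Cu2+(aq)] = 0.212; by Nernst, E = +0.46 − (0.0592/2)(−0.673) = +0.4799 V.
Finally ΔG = −nFE = −(2)(96500 C/mol)(+0.4799 V) = −92.6 kJ/mol.

−92.6 kJ/mol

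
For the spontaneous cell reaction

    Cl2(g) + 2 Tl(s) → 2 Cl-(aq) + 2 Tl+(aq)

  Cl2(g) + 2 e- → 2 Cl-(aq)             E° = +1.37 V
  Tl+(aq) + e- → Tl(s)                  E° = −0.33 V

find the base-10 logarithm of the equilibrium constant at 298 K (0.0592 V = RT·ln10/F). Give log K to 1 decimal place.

The Cl₂/Cl⁻ couple is reduced (cathode); E°cell = +1.37 − (−0.33) = +1.70 V with n = 2.
At equilibrium E = 0, so log K = nE°cell / 0.0592 = (2)(+1.70) / 0.0592 = 57.4.

log K = 57.4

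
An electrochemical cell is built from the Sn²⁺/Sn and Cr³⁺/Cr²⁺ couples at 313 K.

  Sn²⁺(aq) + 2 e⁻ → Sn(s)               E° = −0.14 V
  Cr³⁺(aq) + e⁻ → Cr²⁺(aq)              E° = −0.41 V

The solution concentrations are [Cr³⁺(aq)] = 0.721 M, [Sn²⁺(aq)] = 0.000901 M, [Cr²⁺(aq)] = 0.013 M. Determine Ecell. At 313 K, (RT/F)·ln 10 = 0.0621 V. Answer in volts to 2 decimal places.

Since E°(Sn²⁺/Sn) > E°(Cr³⁺/Cr²⁺), Sn²⁺/Sn serves as the cathode.
E°cell = −0.14 − (−0.41) = +0.27 V, with n = 2 electrons transferred.
Balancing gives Sn²⁺(aq) + 2 Cr²⁺(aq) → Sn(s) + 2 Cr³⁺(aq); hence Q = [Cr³⁺(aq)]^2 / ([Sn²⁺(aq)]·[Cr²⁺(aq)]^2) = 3.41×10^6 (log Q = 6.533).
By the Nernst equation, E = +0.27 − (0.0621/2)·(6.533) = +0.07 V.

+0.07 V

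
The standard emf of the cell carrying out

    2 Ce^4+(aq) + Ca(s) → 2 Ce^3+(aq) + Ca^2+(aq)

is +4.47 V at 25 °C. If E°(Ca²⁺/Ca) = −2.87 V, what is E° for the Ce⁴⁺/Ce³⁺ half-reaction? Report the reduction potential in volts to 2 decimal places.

In the reaction as written the Ce⁴⁺/Ce³⁺ couple is reduced (cathode) and Ca²⁺/Ca is oxidized (anode), so E°cell = E°(Ce⁴⁺/Ce³⁺) − E°(Ca²⁺/Ca).
E°(Ce⁴⁺/Ce³⁺) = E°cell + E°(anode) = +4.47 + (−2.87) = +1.60 V.

+1.60 V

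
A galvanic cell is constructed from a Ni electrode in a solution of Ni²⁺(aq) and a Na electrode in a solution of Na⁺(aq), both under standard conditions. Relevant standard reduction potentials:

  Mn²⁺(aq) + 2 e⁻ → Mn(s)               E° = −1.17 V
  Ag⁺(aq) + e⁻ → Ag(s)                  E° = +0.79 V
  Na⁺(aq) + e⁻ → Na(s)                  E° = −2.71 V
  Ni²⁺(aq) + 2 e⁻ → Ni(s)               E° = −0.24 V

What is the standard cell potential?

Of the two couples in this cell, the one with the more positive reduction potential is reduced at the cathode: here that is Ni²⁺/Ni (−0.24 V); Na⁺/Na (−2.71 V) is the anode.
E°cell = E°(cathode) − E°(anode) = −0.24 − (−2.71) = +2.47 V.

+2.47 V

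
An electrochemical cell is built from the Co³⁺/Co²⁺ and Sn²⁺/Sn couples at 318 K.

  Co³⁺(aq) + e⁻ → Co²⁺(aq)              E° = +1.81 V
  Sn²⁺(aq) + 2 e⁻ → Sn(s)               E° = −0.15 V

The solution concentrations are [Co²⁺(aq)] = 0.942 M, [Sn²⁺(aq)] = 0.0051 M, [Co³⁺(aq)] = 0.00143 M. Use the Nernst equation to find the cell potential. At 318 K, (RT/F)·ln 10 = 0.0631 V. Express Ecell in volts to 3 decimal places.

Since E°(Co³⁺/Co²⁺) > E°(Sn²⁺/Sn), Co³⁺/Co²⁺ serves as the cathode.
E°cell = +1.81 − (−0.15) = +1.96 V, with n = 2 electrons transferred.
For the overall reaction 2 Co³⁺(aq) + Sn(s) → 2 Co²⁺(aq) + Sn²⁺(aq), Q = ([Co²⁺(aq)]^2·[Sn²⁺(aq)]) / [Co³⁺(aq)]^2 = 2.21×10^3, giving log Q = 3.345.
Applying E = E° − (RT ln10/nF)·log Q gives +1.96 − (0.0631/2)(3.345) = +1.854 V.

+1.854 V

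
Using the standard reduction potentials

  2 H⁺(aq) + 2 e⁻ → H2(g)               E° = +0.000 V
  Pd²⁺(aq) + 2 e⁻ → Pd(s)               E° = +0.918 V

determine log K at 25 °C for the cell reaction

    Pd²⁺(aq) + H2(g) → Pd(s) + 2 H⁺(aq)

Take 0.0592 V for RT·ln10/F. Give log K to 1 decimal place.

log K = 31.0

The Pd²⁺/Pd couple is reduced (cathode); E°cell = +0.918 − (+0.000) = +0.918 V with n = 2.
At equilibrium E = 0, so log K = nE°cell / 0.0592 = (2)(+0.918) / 0.0592 = 31.0.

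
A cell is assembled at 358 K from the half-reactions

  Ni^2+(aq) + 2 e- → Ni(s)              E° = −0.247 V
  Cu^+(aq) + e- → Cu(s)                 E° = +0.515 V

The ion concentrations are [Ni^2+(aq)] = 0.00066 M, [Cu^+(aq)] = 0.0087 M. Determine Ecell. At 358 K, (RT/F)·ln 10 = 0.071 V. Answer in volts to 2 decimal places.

Since E°(Cu⁺/Cu) > E°(Ni²⁺/Ni), Cu⁺/Cu serves as the cathode.
The standard potential is +0.515 − (−0.247) = +0.762 V and the balanced reaction transfers n = 2 electrons.
For the overall reaction 2 Cu^+(aq) + Ni(s) → 2 Cu(s) + Ni^2+(aq), Q = [Ni^2+(aq)] / [Cu^+(aq)]^2 = 8.72, giving log Q = 0.941.
E = E° − (0.071/n)·log Q = +0.762 − (0.071/2)(0.941) = +0.73 V.

+0.73 V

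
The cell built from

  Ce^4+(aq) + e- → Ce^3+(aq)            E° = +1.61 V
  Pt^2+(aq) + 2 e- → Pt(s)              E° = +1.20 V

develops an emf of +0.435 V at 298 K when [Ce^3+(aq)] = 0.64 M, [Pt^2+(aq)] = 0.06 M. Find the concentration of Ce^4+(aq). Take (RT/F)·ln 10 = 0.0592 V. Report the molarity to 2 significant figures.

Ce⁴⁺/Ce³⁺ is the cathode (higher E°); E°cell = +1.61 − (+1.20) = +0.41 V with n = 2.
From the Nernst equation, log Q = n(E° − E)/0.0592 = 2·(+0.41 − (+0.435))/0.0592 = −0.845.
For 2 Ce^4+(aq) + Pt(s) → 2 Ce^3+(aq) + Pt^2+(aq), the reaction quotient is Q = ([Ce^3+(aq)]^2·[Pt^2+(aq)]) / [Ce^4+(aq)]^2.
Solving for the unknown gives log [Ce^4+(aq)] = −0.382, so [Ce^4+(aq)] ≈ 0.41 M.

0.41 M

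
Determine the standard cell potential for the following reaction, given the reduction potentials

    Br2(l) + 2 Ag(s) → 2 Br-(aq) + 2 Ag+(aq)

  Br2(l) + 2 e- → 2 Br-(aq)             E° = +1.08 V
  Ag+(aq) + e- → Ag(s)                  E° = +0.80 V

In the reaction as written, Br2(l) is reduced (cathode) and Ag+(aq) is produced by oxidation at the anode.
E°cell = E°(cathode) − E°(anode) = +1.08 − (+0.80) = +0.28 V.
The positive value indicates the reaction is spontaneous as written.

+0.28 V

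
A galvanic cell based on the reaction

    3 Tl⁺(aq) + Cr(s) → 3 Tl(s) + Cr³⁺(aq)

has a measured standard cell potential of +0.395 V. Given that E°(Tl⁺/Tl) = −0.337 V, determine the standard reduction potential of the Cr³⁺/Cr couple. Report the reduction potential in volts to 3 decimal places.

−0.732 V

In the reaction as written the Tl⁺/Tl couple is reduced (cathode) and Cr³⁺/Cr is oxidized (anode), so E°cell = E°(Tl⁺/Tl) − E°(Cr³⁺/Cr).
E°(Cr³⁺/Cr) = E°(cathode) − E°cell = −0.337 − (+0.395) = −0.732 V.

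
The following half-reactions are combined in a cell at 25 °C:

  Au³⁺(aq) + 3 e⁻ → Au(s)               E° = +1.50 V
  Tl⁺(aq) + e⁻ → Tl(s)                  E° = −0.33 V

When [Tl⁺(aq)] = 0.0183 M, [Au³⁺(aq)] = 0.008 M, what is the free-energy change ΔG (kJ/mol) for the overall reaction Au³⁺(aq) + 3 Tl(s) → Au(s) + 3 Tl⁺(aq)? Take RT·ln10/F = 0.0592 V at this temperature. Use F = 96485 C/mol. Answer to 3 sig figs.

The standard cell potential is +1.50 − (−0.33) = +1.83 V, with n = 3 electrons in the balanced equation.
Q = [Tl⁺(aq)]^3 / [Au³⁺(aq)] = 0.000766, so log Q = −3.116 and E = +1.83 − (0.0592/3)(−3.116) = +1.8915 V.
ΔG = −nFE = −(3)(96485)(+1.8915) J/mol = −548 kJ/mol.

−548 kJ/mol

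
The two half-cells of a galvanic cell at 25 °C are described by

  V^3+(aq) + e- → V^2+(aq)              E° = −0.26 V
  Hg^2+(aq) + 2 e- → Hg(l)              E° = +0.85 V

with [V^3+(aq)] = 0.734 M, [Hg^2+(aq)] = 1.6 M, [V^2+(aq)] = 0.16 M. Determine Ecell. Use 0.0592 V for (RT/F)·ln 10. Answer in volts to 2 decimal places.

Hg²⁺/Hg is reduced (cathode, E° = +0.85 V) and V³⁺/V²⁺ is oxidized (anode).
E°cell = +0.85 − (−0.26) = +1.11 V, with n = 2 electrons transferred.
The balanced reaction is Hg^2+(aq) + 2 V^2+(aq) → Hg(l) + 2 V^3+(aq), so Q = [V^3+(aq)]^2 / ([Hg^2+(aq)]·[V^2+(aq)]^2) = 13.2 and log Q = 1.119.
By the Nernst equation, E = +1.11 − (0.0592/2)·(1.119) = +1.08 V.

+1.08 V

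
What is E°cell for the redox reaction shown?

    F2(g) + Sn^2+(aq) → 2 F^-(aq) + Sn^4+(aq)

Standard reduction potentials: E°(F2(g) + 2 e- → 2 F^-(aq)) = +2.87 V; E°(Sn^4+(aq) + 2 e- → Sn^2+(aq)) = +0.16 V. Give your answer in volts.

+2.71 V

In the reaction as written, F2(g) is reduced (cathode) and Sn^4+(aq) is produced by oxidation at the anode.
E°cell = E°(cathode) − E°(anode) = +2.87 − (+0.16) = +2.71 V.
The positive value indicates the reaction is spontaneous as written.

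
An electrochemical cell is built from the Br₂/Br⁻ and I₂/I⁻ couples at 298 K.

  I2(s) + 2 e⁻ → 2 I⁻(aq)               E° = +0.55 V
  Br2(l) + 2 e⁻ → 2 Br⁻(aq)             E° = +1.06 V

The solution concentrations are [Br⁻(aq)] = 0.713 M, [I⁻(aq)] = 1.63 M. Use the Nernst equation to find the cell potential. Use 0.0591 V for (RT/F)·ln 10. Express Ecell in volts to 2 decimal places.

Since E°(Br₂/Br⁻) > E°(I₂/I⁻), Br₂/Br⁻ serves as the cathode.
E°cell = +1.06 − (+0.55) = +0.51 V, with n = 2 electrons transferred.
The balanced reaction is Br2(l) + 2 I⁻(aq) → 2 Br⁻(aq) + I2(s), so Q = [Br⁻(aq)]^2 / [I⁻(aq)]^2 = 0.191 and log Q = −0.718.
By the Nernst equation, E = +0.51 − (0.0591/2)·(−0.718) = +0.53 V.

+0.53 V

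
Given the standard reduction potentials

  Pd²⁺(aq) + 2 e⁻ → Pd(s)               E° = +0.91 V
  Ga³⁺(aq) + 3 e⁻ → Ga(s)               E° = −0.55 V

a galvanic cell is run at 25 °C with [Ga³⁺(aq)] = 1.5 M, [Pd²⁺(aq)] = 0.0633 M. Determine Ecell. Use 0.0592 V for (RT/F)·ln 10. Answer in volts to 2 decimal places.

Since E°(Pd²⁺/Pd) > E°(Ga³⁺/Ga), Pd²⁺/Pd serves as the cathode.
The standard potential is +0.91 − (−0.55) = +1.46 V and the balanced reaction transfers n = 6 electrons.
Balancing gives 3 Pd²⁺(aq) + 2 Ga(s) → 3 Pd(s) + 2 Ga³⁺(aq); hence Q = [Ga³⁺(aq)]^2 / [Pd²⁺(aq)]^3 = 8.87×10^3 (log Q = 3.948).
Applying E = E° − (RT ln10/nF)·log Q gives +1.46 − (0.0592/6)(3.948) = +1.42 V.

+1.42 V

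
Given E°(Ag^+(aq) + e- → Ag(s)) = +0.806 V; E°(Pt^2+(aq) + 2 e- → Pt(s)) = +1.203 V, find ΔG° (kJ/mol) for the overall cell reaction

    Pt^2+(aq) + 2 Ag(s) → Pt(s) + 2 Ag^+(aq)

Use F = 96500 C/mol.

−76.6 kJ/mol

In the reaction as written Pt^2+(aq) is reduced, so the Pt²⁺/Pt couple is the cathode and Ag⁺/Ag is the anode.
E°cell = +1.203 − (+0.806) = +0.397 V; balancing electrons gives n = 2.
ΔG° = −nFE°cell = −(2)(96500)(+0.397) J/mol = −76.6 kJ/mol.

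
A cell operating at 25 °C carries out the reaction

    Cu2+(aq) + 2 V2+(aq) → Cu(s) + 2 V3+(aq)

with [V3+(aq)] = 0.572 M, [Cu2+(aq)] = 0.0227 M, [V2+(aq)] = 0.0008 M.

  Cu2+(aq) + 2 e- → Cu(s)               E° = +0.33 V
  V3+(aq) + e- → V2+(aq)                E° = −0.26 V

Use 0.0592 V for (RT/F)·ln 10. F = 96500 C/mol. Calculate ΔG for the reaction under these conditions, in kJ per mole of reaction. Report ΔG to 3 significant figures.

With Cu²⁺/Cu reduced at the cathode, E°cell = +0.33 − (−0.26) = +0.59 V and n = 2.
Q = [V3+(aq)]^2 / ([Cu2+(aq)]·[V2+(aq)]^2) = 2.25×10^7, so log Q = 7.353 and E = +0.59 − (0.0592/2)(7.353) = +0.3724 V.
Then ΔG = −nFE = −2 × 96500 × +0.3724 J/mol = −71.9 kJ/mol.

−71.9 kJ/mol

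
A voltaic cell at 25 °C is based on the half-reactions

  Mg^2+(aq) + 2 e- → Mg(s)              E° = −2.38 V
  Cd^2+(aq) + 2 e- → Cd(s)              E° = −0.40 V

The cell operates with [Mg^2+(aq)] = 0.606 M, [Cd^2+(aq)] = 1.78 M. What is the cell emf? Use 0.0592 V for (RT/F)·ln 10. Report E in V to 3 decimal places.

Cd²⁺/Cd is reduced (cathode, E° = −0.40 V) and Mg²⁺/Mg is oxidized (anode).
The standard potential is −0.40 − (−2.38) = +1.98 V and the balanced reaction transfers n = 2 electrons.
The balanced reaction is Cd^2+(aq) + Mg(s) → Cd(s) + Mg^2+(aq), so Q = [Mg^2+(aq)] / [Cd^2+(aq)] = 0.34 and log Q = −0.468.
Applying E = E° − (RT ln10/nF)·log Q gives +1.98 − (0.0592/2)(−0.468) = +1.994 V.

+1.994 V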